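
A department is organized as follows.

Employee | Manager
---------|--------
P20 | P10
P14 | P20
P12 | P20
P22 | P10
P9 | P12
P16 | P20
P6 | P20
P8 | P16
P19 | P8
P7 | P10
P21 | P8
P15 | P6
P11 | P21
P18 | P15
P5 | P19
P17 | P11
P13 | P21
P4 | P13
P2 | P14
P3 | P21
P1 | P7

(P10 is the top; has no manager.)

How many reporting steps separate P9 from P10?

Chain from P9 up to P10: P9 → P12 → P20 → P10. That is 3 steps up, so P9 is 3 levels below P10.

3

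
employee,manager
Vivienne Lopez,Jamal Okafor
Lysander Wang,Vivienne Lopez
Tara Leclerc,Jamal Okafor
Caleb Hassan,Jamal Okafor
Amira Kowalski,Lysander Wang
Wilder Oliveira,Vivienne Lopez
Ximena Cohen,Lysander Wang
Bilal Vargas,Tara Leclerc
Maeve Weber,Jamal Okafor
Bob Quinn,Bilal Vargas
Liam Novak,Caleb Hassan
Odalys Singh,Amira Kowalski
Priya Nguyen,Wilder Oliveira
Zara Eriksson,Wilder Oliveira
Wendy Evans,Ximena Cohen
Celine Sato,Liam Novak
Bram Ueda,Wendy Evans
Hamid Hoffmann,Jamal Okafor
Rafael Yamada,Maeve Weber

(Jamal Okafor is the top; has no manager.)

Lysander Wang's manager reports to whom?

Jamal Okafor

Lysander Wang reports to Vivienne Lopez, and Vivienne Lopez reports to Jamal Okafor. So Lysander Wang's skip-level manager is Jamal Okafor.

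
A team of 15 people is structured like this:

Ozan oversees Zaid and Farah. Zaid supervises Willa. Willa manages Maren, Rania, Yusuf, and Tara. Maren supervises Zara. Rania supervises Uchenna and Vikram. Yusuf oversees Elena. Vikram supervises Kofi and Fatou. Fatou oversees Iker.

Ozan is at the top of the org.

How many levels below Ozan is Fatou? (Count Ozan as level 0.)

Chain from Fatou up to Ozan: Fatou → Vikram → Rania → Willa → Zaid → Ozan. That is 5 steps up, so Fatou is 5 levels below Ozan.

5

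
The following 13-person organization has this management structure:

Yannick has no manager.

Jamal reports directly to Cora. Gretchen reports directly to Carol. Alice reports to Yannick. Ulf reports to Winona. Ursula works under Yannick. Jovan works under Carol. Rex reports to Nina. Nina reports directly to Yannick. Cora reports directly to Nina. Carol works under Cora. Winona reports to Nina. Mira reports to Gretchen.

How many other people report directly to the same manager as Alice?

2

Alice reports to Yannick. Yannick's other direct reports are Nina, Ursula — 2 peers.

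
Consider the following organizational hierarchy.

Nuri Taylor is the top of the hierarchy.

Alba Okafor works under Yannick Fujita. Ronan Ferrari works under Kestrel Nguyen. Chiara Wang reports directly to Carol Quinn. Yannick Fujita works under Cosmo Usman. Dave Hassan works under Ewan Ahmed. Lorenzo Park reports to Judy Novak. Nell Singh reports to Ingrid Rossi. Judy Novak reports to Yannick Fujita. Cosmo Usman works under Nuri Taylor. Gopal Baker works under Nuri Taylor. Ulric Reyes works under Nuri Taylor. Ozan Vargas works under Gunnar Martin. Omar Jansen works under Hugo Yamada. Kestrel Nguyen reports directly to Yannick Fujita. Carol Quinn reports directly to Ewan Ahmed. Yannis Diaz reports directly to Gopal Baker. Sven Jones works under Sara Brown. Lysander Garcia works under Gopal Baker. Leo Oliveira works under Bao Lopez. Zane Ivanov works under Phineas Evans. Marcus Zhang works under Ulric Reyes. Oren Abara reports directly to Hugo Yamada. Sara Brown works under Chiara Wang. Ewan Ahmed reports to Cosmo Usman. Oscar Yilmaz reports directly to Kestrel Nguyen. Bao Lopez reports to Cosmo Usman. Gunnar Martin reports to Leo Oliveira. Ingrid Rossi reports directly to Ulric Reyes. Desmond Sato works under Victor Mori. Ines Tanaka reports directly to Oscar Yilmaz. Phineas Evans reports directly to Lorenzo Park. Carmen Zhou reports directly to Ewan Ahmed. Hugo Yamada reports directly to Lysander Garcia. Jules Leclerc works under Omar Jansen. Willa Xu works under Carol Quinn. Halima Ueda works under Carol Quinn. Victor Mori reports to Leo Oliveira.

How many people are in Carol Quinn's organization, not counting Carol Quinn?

Carol Quinn directly manages Chiara Wang, Willa Xu, Halima Ueda. Under Chiara Wang: Sara Brown, Sven Jones (2). Willa Xu has no reports. Halima Ueda has no reports. So Carol Quinn's organization is 3 direct reports plus everyone under them: 3 + 1 + 1 = 5.

5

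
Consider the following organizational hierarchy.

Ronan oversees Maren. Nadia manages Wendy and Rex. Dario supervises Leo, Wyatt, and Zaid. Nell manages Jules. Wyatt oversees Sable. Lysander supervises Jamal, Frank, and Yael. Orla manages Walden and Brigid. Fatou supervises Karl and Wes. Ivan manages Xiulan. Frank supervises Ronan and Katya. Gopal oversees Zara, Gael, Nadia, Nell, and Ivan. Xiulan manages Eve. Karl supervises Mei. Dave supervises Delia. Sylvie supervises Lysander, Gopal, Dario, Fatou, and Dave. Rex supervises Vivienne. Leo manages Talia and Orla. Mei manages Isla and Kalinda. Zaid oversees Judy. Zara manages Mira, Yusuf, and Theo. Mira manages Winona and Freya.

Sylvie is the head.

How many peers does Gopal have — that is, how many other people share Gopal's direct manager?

Gopal reports to Sylvie. Sylvie's other direct reports are Lysander, Dario, Fatou, Dave — 4 peers.

4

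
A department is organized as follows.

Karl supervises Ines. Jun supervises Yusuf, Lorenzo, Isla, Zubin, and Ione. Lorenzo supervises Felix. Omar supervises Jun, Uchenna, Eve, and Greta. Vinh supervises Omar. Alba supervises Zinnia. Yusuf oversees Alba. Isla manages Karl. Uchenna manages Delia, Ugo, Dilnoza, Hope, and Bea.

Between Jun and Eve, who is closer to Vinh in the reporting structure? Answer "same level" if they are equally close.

same level

Both Jun and Eve are 2 levels below Vinh.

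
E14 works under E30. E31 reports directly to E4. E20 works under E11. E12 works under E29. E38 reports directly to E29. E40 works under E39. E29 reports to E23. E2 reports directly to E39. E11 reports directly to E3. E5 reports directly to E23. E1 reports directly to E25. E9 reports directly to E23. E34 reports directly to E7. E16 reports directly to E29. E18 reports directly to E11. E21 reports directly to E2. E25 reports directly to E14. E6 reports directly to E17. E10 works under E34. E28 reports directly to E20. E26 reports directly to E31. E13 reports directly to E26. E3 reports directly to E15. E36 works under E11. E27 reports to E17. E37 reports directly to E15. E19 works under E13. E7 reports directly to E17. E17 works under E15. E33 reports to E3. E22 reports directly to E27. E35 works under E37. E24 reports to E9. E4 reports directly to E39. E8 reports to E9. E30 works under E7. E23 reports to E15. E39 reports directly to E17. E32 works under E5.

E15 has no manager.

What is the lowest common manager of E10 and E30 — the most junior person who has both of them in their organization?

E7

E10's chain of managers is E34, E7, E17, E15. E30's chain of managers is E7, E17, E15. The first manager that appears in both chains is E7.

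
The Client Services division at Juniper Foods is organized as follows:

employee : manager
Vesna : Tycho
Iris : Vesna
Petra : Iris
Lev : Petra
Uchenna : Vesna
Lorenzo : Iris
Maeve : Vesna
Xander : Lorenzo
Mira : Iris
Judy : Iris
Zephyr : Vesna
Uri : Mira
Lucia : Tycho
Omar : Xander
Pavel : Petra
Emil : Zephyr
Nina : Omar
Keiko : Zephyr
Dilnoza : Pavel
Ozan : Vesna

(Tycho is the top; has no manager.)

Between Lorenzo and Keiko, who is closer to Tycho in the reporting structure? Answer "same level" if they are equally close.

same level

Both Lorenzo and Keiko are 3 levels below Tycho.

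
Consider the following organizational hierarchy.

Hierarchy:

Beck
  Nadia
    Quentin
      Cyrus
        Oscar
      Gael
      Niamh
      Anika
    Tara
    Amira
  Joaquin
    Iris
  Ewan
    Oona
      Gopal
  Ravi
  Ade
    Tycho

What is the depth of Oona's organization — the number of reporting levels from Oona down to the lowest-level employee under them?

The longest chain under Oona runs Oona → Gopal, which is 1 level below Oona.

1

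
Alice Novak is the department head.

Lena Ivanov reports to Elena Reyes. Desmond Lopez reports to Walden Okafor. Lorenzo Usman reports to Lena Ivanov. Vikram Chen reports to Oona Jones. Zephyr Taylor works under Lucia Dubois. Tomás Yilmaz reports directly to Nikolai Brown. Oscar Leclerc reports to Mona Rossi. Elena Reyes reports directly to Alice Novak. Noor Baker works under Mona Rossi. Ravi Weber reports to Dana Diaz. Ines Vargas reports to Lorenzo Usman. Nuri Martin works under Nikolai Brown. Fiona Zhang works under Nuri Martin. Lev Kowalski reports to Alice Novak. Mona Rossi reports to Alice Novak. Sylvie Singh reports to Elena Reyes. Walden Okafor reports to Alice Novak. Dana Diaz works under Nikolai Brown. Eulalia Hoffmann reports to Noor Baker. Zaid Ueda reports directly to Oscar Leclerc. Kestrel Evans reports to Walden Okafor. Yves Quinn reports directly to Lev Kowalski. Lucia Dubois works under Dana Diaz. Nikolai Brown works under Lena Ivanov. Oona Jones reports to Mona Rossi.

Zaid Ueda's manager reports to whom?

Zaid Ueda reports to Oscar Leclerc, and Oscar Leclerc reports to Mona Rossi. So Zaid Ueda's skip-level manager is Mona Rossi.

Mona Rossi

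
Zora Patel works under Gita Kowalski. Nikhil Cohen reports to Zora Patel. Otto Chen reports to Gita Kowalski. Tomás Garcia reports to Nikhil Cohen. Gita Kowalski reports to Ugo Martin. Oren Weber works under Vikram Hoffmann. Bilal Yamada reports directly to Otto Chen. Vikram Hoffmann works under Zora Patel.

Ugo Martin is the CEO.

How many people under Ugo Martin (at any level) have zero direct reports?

3

The people in Ugo Martin's organization with no one reporting to them are Bilal Yamada, Oren Weber, Tomás Garcia. That is 3.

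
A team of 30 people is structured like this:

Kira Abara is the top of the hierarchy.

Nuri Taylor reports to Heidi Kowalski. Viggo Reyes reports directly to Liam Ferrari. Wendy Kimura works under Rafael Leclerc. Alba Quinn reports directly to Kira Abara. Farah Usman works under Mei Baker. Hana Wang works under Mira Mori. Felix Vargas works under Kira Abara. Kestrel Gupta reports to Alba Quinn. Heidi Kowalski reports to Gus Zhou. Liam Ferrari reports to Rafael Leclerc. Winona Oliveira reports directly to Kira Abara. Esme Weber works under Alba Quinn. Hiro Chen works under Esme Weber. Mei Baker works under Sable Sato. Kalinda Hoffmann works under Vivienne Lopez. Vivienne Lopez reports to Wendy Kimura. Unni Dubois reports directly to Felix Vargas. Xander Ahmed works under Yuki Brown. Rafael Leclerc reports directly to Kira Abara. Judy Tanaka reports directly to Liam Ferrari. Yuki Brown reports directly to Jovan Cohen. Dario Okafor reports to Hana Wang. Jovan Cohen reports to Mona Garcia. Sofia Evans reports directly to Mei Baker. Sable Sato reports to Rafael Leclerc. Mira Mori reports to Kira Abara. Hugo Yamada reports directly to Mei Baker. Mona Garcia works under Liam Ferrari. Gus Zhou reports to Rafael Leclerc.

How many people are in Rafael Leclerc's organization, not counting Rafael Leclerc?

18

Rafael Leclerc directly manages Wendy Kimura, Sable Sato, Gus Zhou, Liam Ferrari. Under Wendy Kimura: Vivienne Lopez, Kalinda Hoffmann (2). Under Sable Sato: Mei Baker, Hugo Yamada, Farah Usman, Sofia Evans (4). Under Gus Zhou: Heidi Kowalski, Nuri Taylor (2). Under Liam Ferrari: Viggo Reyes, Judy Tanaka, Mona Garcia, Jovan Cohen, Yuki Brown, Xander Ahmed (6). So Rafael Leclerc's organization is 4 direct reports plus everyone under them: 3 + 5 + 3 + 7 = 18.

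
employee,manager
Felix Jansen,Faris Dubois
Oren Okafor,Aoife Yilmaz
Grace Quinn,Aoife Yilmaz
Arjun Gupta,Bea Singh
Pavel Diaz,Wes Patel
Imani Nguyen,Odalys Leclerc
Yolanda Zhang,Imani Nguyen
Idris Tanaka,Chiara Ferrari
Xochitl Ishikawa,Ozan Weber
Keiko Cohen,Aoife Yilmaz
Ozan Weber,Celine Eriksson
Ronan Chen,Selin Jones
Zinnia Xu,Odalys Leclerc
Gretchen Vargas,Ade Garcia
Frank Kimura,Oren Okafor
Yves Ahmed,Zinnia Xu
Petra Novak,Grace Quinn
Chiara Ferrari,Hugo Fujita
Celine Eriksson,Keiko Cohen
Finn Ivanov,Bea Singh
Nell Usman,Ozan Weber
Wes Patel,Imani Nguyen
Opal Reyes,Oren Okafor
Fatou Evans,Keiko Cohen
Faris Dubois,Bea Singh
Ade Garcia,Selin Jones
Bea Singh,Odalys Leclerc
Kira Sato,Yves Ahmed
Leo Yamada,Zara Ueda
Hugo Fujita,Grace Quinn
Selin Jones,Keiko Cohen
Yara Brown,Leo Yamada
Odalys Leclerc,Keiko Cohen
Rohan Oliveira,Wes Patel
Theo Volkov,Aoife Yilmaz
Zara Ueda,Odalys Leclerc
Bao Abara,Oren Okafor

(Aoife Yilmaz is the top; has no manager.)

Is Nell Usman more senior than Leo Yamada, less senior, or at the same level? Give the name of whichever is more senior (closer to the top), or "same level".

same level

Both Nell Usman and Leo Yamada are 4 levels below Aoife Yilmaz.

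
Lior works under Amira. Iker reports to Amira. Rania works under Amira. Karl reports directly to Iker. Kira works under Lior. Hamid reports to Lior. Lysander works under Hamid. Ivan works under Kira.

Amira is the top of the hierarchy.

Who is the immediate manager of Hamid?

Hamid reports directly to Lior.

Lior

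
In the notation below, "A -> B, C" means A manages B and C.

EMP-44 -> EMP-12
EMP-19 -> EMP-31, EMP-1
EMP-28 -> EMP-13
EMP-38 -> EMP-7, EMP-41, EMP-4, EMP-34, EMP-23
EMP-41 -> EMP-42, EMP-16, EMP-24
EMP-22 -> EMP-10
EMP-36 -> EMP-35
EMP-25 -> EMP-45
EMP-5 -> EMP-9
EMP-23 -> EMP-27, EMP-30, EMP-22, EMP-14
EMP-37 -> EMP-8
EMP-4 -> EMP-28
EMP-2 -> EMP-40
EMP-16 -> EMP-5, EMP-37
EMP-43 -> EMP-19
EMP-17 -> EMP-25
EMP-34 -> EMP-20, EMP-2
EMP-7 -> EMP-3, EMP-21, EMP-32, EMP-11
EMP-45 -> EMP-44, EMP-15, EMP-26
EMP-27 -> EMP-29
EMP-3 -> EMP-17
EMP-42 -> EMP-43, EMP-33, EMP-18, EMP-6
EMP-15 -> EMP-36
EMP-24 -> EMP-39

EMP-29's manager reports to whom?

EMP-23

EMP-29 reports to EMP-27, and EMP-27 reports to EMP-23. So EMP-29's skip-level manager is EMP-23.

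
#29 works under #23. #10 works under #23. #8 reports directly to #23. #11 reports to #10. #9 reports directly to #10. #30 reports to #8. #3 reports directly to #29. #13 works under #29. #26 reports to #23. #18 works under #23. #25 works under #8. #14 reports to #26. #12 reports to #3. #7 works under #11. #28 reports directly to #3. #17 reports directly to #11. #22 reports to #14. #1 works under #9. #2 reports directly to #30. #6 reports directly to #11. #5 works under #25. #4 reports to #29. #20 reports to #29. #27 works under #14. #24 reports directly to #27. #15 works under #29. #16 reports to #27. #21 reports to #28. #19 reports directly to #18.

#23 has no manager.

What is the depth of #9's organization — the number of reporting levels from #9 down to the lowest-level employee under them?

1

The longest chain under #9 runs #9 → #1, which is 1 level below #9.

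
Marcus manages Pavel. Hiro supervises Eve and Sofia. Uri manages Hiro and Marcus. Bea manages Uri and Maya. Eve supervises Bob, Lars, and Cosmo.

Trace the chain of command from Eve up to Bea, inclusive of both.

Eve -> Hiro -> Uri -> Bea

Eve reports to Hiro. Hiro reports to Uri. Uri reports to Bea. Bea is at the top.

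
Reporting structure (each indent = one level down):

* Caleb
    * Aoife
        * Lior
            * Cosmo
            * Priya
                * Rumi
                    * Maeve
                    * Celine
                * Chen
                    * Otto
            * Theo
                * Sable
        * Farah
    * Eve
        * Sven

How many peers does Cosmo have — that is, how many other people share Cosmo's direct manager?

2

Cosmo reports to Lior. Lior's other direct reports are Priya, Theo — 2 peers.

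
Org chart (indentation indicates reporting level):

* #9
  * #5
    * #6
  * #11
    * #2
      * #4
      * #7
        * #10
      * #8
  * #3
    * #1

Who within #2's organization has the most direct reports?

#2

Direct-report counts within #2's organization: #2 has 3; #7 has 1. The largest is 3, held by #2.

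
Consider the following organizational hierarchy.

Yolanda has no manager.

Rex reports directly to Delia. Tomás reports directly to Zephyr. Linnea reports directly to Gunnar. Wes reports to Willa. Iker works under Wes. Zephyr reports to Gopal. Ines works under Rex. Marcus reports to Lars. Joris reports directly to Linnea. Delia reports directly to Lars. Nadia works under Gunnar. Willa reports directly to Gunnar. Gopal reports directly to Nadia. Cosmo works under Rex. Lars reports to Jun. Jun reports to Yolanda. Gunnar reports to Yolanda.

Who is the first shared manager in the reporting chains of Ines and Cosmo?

Ines's chain of managers is Rex, Delia, Lars, Jun, Yolanda. Cosmo's chain of managers is Rex, Delia, Lars, Jun, Yolanda. The first manager that appears in both chains is Rex.

Rex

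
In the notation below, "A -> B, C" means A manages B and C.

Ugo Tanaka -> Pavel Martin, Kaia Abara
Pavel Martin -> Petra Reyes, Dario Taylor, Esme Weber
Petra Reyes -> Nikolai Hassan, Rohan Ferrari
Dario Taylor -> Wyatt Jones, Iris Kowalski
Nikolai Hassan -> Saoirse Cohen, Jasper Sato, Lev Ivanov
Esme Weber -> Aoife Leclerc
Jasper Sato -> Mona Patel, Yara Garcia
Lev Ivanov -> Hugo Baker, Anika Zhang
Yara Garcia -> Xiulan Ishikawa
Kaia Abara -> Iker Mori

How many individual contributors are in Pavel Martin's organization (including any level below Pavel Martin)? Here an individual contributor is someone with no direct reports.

The people in Pavel Martin's organization with no one reporting to them are Aoife Leclerc, Iris Kowalski, Wyatt Jones, Rohan Ferrari, Anika Zhang, Hugo Baker, Xiulan Ishikawa, Mona Patel, Saoirse Cohen. That is 9.

9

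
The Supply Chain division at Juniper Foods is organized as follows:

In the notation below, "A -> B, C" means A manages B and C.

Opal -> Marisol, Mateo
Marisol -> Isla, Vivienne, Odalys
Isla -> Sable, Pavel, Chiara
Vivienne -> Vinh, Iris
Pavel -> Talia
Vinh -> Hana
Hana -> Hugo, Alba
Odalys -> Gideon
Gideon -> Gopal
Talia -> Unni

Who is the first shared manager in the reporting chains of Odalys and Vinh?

Odalys's chain of managers is Marisol, Opal. Vinh's chain of managers is Vivienne, Marisol, Opal. The first manager that appears in both chains is Marisol.

Marisol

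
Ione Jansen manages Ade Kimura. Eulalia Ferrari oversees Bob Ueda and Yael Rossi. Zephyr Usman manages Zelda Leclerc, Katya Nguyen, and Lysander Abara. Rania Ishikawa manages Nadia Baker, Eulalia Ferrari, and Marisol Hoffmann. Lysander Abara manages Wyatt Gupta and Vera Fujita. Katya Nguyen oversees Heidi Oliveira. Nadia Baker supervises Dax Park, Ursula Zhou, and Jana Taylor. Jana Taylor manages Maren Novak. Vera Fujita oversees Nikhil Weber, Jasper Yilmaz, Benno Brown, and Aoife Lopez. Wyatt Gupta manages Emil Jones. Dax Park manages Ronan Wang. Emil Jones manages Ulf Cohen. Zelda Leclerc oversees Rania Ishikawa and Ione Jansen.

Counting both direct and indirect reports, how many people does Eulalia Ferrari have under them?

Eulalia Ferrari directly manages Bob Ueda, Yael Rossi. Bob Ueda has no reports. Yael Rossi has no reports. So Eulalia Ferrari's organization is 2 direct reports plus everyone under them: 1 + 1 = 2.

2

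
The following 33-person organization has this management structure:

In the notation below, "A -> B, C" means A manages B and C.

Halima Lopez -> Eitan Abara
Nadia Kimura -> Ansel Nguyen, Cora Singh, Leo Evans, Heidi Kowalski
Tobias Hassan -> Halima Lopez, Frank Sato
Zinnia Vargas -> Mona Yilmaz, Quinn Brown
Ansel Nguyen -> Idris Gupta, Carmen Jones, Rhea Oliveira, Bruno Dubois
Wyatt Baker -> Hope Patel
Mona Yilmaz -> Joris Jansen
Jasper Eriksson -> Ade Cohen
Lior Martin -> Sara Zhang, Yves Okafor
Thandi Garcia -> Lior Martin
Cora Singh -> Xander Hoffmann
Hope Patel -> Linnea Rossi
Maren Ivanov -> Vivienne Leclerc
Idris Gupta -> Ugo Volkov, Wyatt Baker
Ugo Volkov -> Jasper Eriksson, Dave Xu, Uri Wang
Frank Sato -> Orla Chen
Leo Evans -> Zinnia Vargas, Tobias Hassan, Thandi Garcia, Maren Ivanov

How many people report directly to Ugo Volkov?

Ugo Volkov directly manages Jasper Eriksson, Dave Xu, Uri Wang. That is 3 direct reports.

3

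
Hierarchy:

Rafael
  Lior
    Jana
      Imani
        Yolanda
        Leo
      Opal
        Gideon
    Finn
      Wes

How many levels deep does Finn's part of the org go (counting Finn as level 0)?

The longest chain under Finn runs Finn → Wes, which is 1 level below Finn.

1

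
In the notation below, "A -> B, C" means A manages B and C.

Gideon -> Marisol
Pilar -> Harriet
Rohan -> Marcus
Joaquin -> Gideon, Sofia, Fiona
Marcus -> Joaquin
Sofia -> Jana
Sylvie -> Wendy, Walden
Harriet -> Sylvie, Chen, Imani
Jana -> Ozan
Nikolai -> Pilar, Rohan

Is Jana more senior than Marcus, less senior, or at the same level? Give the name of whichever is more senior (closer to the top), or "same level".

Marcus

Jana is 5 levels below Nikolai; Marcus is 2. Marcus is higher.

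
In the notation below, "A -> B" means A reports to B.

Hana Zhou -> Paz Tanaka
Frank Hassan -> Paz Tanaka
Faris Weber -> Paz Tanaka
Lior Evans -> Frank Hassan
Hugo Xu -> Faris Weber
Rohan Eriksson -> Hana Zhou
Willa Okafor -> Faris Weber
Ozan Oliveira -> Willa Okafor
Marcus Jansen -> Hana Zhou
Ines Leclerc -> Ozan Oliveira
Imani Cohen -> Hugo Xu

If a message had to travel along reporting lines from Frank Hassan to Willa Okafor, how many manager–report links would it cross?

3

Frank Hassan is 1 level below Paz Tanaka, and Willa Okafor is 2 levels below Paz Tanaka (their lowest common manager). The shortest path runs up from Frank Hassan to Paz Tanaka and back down to Willa Okafor: 1 + 2 = 3 links.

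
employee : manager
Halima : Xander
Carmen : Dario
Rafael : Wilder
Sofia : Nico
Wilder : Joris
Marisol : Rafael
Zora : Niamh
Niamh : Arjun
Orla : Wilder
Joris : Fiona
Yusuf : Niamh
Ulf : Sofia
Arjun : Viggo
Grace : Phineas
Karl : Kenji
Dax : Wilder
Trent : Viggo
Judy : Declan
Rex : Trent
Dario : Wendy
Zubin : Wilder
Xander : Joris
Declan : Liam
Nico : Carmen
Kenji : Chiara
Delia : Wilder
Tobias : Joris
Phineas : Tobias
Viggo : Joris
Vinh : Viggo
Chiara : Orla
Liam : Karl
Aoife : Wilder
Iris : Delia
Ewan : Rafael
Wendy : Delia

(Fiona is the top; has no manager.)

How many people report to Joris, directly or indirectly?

35

Joris directly manages Viggo, Wilder, Xander, Tobias. Under Viggo: Vinh, Trent, Rex, Arjun, Niamh, Zora, Yusuf (7). Under Wilder: Rafael, Ewan, Marisol, Dax, Orla, Chiara, Kenji, Karl, Liam, Declan, Judy, Delia, Iris, Wendy, Dario, Carmen, Nico, Sofia, Ulf, Zubin, Aoife (21). Under Xander: Halima (1). Under Tobias: Phineas, Grace (2). So Joris's organization is 4 direct reports plus everyone under them: 8 + 22 + 2 + 3 = 35.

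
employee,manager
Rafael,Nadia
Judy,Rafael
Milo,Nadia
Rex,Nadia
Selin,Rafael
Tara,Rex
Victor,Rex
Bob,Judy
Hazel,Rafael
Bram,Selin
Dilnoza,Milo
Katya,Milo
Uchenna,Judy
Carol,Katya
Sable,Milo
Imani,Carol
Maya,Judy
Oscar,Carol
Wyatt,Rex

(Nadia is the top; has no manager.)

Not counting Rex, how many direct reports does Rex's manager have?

Rex reports to Nadia. Nadia's other direct reports are Rafael, Milo — 2 peers.

2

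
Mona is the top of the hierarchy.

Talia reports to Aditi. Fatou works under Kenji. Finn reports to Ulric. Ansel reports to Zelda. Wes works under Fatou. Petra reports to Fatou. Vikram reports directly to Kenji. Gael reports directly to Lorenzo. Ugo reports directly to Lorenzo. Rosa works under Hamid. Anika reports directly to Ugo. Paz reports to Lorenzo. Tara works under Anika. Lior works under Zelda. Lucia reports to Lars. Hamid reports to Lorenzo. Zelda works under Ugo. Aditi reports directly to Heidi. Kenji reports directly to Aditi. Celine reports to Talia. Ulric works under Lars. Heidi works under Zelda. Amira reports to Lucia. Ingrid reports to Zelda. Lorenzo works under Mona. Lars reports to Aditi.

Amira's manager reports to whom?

Lars

Amira reports to Lucia, and Lucia reports to Lars. So Amira's skip-level manager is Lars.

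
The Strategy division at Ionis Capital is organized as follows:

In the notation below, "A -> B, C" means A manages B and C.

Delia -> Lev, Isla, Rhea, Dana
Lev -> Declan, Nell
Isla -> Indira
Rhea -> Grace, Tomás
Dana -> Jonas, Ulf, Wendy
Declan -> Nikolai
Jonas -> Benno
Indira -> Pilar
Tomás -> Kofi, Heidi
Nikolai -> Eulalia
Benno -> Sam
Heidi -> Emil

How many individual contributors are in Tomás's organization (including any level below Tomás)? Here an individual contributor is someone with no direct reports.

The people in Tomás's organization with no one reporting to them are Emil, Kofi. That is 2.

2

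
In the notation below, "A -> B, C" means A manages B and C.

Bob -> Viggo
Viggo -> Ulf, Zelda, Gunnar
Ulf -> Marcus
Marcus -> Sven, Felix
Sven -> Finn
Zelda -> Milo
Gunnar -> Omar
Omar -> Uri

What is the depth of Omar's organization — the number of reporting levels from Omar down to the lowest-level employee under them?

1

The longest chain under Omar runs Omar → Uri, which is 1 level below Omar.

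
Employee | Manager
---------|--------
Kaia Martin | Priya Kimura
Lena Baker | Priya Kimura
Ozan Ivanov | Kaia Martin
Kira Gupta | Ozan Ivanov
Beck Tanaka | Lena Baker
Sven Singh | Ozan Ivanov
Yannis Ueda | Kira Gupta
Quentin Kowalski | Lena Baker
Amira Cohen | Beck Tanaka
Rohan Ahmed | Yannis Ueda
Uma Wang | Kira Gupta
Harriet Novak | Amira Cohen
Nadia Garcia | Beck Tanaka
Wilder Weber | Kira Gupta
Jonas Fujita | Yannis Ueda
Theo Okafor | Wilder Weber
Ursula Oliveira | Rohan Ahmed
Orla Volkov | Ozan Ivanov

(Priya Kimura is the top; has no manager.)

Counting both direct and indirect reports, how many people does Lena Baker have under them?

5

Lena Baker directly manages Beck Tanaka, Quentin Kowalski. Under Beck Tanaka: Nadia Garcia, Amira Cohen, Harriet Novak (3). Quentin Kowalski has no reports. So Lena Baker's organization is 2 direct reports plus everyone under them: 4 + 1 = 5.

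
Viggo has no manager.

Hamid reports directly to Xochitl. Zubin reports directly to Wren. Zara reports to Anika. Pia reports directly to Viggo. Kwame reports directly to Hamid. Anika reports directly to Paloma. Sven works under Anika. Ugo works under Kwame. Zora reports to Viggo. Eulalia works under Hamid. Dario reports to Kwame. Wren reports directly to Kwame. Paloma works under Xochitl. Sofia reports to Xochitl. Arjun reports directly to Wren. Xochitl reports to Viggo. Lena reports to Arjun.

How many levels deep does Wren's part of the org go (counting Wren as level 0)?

The longest chain under Wren runs Wren → Arjun → Lena, which is 2 levels below Wren.

2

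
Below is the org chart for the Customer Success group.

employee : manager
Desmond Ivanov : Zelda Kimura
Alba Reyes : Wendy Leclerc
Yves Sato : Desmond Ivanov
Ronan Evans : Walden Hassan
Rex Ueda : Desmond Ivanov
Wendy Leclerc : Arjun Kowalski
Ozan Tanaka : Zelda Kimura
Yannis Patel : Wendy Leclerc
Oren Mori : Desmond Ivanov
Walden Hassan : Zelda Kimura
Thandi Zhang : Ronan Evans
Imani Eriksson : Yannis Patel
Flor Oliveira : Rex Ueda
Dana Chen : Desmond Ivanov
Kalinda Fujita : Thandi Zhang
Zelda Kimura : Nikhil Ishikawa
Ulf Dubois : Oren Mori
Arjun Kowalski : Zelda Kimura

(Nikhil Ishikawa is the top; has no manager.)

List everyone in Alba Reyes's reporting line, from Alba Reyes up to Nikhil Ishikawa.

Alba Reyes -> Wendy Leclerc -> Arjun Kowalski -> Zelda Kimura -> Nikhil Ishikawa

Alba Reyes reports to Wendy Leclerc. Wendy Leclerc reports to Arjun Kowalski. Arjun Kowalski reports to Zelda Kimura. Zelda Kimura reports to Nikhil Ishikawa. Nikhil Ishikawa is at the top.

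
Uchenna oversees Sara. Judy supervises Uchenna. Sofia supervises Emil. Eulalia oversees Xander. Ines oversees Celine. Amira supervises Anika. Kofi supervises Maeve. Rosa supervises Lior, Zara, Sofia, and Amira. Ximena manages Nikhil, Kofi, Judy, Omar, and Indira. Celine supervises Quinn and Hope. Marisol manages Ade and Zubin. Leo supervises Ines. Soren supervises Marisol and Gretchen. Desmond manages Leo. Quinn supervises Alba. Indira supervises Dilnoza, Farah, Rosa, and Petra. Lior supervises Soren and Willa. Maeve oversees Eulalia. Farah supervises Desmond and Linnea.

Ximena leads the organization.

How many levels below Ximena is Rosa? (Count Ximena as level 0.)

Chain from Rosa up to Ximena: Rosa → Indira → Ximena. That is 2 steps up, so Rosa is 2 levels below Ximena.

2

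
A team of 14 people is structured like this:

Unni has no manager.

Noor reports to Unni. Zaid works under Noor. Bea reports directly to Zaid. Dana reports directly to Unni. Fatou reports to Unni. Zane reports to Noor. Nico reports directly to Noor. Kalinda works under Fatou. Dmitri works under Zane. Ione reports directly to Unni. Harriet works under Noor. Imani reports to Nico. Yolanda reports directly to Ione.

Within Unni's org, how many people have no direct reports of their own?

7

The people in Unni's organization with no one reporting to them are Yolanda, Kalinda, Dana, Harriet, Imani, Dmitri, Bea. That is 7.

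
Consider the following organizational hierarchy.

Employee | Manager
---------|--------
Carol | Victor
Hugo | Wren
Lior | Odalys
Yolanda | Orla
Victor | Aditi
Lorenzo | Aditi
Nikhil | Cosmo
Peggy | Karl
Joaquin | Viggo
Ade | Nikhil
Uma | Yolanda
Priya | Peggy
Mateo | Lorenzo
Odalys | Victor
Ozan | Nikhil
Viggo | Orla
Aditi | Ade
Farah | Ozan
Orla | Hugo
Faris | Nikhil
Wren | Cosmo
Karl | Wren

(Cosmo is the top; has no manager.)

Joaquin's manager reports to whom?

Joaquin reports to Viggo, and Viggo reports to Orla. So Joaquin's skip-level manager is Orla.

Orla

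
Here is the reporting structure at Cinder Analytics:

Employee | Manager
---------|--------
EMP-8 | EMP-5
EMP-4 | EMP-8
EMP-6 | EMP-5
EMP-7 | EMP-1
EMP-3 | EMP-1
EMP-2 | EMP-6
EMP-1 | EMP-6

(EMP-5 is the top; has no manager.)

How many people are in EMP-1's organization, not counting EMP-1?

2

EMP-1 directly manages EMP-3, EMP-7. EMP-3 has no reports. EMP-7 has no reports. So EMP-1's organization is 2 direct reports plus everyone under them: 1 + 1 = 2.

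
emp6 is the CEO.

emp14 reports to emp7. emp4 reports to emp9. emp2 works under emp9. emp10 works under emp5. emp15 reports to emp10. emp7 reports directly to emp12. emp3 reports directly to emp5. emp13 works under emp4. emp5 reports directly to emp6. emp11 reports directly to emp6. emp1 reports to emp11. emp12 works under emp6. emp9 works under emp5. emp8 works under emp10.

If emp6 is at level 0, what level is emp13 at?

Chain from emp13 up to emp6: emp13 → emp4 → emp9 → emp5 → emp6. That is 4 steps up, so emp13 is 4 levels below emp6.

4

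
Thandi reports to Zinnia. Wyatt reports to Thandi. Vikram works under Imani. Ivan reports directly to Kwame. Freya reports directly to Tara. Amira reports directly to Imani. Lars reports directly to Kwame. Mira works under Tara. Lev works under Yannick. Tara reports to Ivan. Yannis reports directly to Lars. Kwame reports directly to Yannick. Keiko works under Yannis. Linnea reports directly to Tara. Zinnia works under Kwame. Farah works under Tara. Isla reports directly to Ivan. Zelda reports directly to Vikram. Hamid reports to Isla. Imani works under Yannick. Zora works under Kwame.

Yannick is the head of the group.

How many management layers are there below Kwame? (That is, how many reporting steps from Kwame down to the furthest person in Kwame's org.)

The longest chain under Kwame runs Kwame → Zinnia → Thandi → Wyatt, which is 3 levels below Kwame.

3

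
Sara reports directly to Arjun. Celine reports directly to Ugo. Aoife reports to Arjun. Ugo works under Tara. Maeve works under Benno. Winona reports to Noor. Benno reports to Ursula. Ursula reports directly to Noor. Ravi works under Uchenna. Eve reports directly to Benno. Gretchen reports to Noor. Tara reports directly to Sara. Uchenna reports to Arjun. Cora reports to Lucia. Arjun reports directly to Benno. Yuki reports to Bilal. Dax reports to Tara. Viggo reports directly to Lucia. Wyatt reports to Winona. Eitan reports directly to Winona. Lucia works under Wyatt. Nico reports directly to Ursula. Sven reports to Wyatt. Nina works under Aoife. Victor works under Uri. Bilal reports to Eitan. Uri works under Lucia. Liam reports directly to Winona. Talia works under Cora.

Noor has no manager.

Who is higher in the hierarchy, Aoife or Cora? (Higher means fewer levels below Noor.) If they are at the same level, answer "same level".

same level

Both Aoife and Cora are 4 levels below Noor.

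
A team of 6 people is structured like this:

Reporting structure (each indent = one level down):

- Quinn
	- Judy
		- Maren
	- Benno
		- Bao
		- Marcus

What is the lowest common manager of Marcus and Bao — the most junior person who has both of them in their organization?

Marcus's chain of managers is Benno, Quinn. Bao's chain of managers is Benno, Quinn. The first manager that appears in both chains is Benno.

Benno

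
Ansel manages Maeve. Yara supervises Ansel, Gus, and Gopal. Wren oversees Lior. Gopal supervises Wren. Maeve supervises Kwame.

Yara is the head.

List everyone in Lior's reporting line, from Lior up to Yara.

Lior -> Wren -> Gopal -> Yara

Lior reports to Wren. Wren reports to Gopal. Gopal reports to Yara. Yara is at the top.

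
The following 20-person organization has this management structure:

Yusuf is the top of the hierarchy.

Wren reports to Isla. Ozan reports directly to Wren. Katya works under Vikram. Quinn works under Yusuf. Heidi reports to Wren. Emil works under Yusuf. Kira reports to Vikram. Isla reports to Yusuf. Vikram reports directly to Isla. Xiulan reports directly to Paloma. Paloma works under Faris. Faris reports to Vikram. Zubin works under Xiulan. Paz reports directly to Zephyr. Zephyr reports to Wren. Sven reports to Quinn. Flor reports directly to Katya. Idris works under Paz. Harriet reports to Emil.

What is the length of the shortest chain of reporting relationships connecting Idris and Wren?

Idris is in Wren's organization: the chain from Idris up to Wren is Idris → Paz → Zephyr → Wren, which is 3 links.

3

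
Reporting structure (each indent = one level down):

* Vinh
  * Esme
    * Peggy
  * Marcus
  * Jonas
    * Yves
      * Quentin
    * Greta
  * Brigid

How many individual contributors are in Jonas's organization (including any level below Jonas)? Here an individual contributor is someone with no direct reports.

2

The people in Jonas's organization with no one reporting to them are Greta, Quentin. That is 2.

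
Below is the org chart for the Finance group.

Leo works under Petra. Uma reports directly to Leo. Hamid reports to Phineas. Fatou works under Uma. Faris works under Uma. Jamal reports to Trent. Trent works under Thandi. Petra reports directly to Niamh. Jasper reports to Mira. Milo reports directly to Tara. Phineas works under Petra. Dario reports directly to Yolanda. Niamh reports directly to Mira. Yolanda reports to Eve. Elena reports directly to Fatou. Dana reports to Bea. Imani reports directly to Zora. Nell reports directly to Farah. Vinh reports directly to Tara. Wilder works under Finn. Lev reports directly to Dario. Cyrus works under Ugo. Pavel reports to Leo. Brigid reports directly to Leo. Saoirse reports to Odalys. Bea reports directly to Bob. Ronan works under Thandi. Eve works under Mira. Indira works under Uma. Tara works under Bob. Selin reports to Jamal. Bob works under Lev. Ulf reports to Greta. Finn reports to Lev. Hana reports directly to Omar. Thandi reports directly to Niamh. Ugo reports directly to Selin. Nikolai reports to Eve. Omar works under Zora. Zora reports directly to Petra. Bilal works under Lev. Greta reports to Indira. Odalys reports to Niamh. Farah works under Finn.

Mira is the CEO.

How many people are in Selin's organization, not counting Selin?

Selin directly manages Ugo. Under Ugo: Cyrus (1). That's 2 in total.

2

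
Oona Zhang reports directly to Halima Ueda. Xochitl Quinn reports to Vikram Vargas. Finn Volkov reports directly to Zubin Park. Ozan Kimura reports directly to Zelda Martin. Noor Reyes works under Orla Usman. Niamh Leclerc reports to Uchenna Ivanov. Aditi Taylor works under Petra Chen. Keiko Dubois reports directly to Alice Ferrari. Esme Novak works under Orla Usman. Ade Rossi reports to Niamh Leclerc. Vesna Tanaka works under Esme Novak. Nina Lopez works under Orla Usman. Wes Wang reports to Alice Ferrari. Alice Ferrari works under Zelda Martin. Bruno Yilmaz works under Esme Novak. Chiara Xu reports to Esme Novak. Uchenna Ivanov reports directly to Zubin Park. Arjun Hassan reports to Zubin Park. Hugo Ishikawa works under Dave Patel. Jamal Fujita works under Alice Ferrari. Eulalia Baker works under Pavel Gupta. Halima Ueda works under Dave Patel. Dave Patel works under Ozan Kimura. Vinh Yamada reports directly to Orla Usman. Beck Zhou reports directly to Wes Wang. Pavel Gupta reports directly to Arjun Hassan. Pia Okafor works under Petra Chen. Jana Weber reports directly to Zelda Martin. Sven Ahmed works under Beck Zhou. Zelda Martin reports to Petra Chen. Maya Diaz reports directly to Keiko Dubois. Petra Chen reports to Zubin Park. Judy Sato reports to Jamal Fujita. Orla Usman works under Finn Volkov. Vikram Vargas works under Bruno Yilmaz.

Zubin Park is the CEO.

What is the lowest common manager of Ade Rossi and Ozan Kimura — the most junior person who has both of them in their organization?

Zubin Park

Ade Rossi's chain of managers is Niamh Leclerc, Uchenna Ivanov, Zubin Park. Ozan Kimura's chain of managers is Zelda Martin, Petra Chen, Zubin Park. The first manager that appears in both chains is Zubin Park.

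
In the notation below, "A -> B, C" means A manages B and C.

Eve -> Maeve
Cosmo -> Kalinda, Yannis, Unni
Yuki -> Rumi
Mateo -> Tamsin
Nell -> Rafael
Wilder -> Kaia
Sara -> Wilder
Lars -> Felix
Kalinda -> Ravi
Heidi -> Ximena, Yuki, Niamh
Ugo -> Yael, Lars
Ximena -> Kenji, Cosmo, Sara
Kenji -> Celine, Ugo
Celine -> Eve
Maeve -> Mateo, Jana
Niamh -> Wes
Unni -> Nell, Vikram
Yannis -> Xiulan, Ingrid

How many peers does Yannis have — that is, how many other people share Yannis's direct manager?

2

Yannis reports to Cosmo. Cosmo's other direct reports are Kalinda, Unni — 2 peers.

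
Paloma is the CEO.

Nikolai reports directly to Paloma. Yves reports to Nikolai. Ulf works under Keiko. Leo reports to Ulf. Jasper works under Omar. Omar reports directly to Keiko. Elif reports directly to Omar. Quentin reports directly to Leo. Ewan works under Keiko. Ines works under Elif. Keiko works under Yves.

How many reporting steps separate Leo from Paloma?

5

Chain from Leo up to Paloma: Leo → Ulf → Keiko → Yves → Nikolai → Paloma. That is 5 steps up, so Leo is 5 levels below Paloma.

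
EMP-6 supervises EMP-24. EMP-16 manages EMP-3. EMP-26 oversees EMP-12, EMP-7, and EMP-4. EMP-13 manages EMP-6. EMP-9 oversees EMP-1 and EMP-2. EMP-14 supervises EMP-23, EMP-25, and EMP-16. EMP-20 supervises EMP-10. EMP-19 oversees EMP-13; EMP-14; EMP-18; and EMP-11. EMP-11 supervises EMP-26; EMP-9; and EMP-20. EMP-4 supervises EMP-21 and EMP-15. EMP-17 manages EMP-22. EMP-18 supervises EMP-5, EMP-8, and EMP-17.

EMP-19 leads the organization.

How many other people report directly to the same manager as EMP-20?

EMP-20 reports to EMP-11. EMP-11's other direct reports are EMP-26, EMP-9 — 2 peers.

2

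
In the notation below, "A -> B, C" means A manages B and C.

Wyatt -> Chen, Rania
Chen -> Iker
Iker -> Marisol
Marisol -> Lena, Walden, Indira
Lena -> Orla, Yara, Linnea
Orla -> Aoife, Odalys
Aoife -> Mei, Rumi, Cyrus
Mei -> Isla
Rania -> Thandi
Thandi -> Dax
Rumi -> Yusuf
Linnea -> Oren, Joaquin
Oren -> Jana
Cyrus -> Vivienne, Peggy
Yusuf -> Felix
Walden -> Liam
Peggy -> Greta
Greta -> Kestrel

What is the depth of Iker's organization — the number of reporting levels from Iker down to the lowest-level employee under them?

8

The longest chain under Iker runs Iker → Marisol → Lena → Orla → Aoife → Cyrus → Peggy → Greta → Kestrel, which is 8 levels below Iker.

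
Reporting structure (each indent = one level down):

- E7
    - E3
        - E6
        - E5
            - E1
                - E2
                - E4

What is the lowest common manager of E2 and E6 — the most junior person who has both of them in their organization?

E2's chain of managers is E1, E5, E3, E7. E6's chain of managers is E3, E7. The first manager that appears in both chains is E3.

E3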